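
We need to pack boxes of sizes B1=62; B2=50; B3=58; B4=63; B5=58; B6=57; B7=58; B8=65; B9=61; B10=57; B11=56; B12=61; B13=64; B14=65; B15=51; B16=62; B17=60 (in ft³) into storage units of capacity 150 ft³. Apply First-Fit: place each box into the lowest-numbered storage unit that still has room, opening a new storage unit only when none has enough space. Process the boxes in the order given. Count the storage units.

storage unit 1: place B1 (62 ft³), 88 ft³ left
storage unit 1: place B2 (50 ft³), 38 ft³ left
storage unit 2: place B3 (58 ft³), 92 ft³ left
storage unit 2: place B4 (63 ft³), 29 ft³ left
storage unit 3: place B5 (58 ft³), 92 ft³ left
storage unit 3: place B6 (57 ft³), 35 ft³ left
storage unit 4: place B7 (58 ft³), 92 ft³ left
storage unit 4: place B8 (65 ft³), 27 ft³ left
storage unit 5: place B9 (61 ft³), 89 ft³ left
storage unit 5: place B10 (57 ft³), 32 ft³ left
storage unit 6: place B11 (56 ft³), 94 ft³ left
storage unit 6: place B12 (61 ft³), 33 ft³ left
storage unit 7: place B13 (64 ft³), 86 ft³ left
storage unit 7: place B14 (65 ft³), 21 ft³ left
storage unit 8: place B15 (51 ft³), 99 ft³ left
storage unit 8: place B16 (62 ft³), 37 ft³ left
storage unit 9: place B17 (60 ft³), 90 ft³ left

9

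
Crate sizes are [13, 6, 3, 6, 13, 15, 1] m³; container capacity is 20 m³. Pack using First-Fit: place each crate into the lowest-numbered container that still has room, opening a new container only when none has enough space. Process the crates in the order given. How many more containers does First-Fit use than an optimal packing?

First-Fit: [13,6,1] [3,6] [13] [15] → 4 containers.
Total size 57 m³; any packing needs at least ⌈57/20⌉ = 3 containers.
An optimal packing achieves that bound: [15,3,1] [13,6] [13,6] → 3 containers.
Excess: 4 − 3 = 1.

1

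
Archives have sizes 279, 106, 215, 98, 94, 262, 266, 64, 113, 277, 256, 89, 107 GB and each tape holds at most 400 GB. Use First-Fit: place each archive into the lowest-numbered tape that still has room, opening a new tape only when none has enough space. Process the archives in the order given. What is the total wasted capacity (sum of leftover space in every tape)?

279 GB → tape 1 (remaining 121 GB)
106 GB → tape 1 (remaining 15 GB)
215 GB → tape 2 (remaining 185 GB)
98 GB → tape 2 (remaining 87 GB)
94 GB → tape 3 (remaining 306 GB)
262 GB → tape 3 (remaining 44 GB)
266 GB → tape 4 (remaining 134 GB)
64 GB → tape 2 (remaining 23 GB)
113 GB → tape 4 (remaining 21 GB)
277 GB → tape 5 (remaining 123 GB)
256 GB → tape 6 (remaining 144 GB)
89 GB → tape 5 (remaining 34 GB)
107 GB → tape 6 (remaining 37 GB)
6 tapes × 400 GB = 2400 GB; used 2226 GB; unused 174 GB.

174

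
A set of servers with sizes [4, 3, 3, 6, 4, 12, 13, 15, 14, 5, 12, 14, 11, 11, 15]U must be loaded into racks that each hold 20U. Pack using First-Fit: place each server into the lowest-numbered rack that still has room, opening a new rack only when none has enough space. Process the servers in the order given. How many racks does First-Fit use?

10 racks

rack 1: place 4U, 16U left
rack 1: place 3U, 13U left
rack 1: place 3U, 10U left
rack 1: place 6U, 4U left
rack 1: place 4U, 0U left
rack 2: place 12U, 8U left
rack 3: place 13U, 7U left
rack 4: place 15U, 5U left
rack 5: place 14U, 6U left
rack 2: place 5U, 3U left
rack 6: place 12U, 8U left
rack 7: place 14U, 6U left
rack 8: place 11U, 9U left
rack 9: place 11U, 9U left
rack 10: place 15U, 5U left
Final racks: [4,3,3,6,4] [12,5] [13] [15] [14] [12] [14] [11] [11] [15].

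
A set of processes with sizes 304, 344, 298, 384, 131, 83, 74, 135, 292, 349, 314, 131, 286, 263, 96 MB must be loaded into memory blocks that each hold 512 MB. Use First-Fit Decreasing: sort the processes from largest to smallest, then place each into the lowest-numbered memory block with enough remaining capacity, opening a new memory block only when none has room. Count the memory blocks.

Sorted descending: 384, 349, 344, 314, 304, 298, 292, 286, 263, 135, 131, 131, 96, 83, 74.
384 MB → memory block 1 (remaining 128 MB)
349 MB → memory block 2 (remaining 163 MB)
344 MB → memory block 3 (remaining 168 MB)
314 MB → memory block 4 (remaining 198 MB)
304 MB → memory block 5 (remaining 208 MB)
298 MB → memory block 6 (remaining 214 MB)
292 MB → memory block 7 (remaining 220 MB)
286 MB → memory block 8 (remaining 226 MB)
263 MB → memory block 9 (remaining 249 MB)
135 MB → memory block 2 (remaining 28 MB)
131 MB → memory block 3 (remaining 37 MB)
131 MB → memory block 4 (remaining 67 MB)
96 MB → memory block 1 (remaining 32 MB)
83 MB → memory block 5 (remaining 125 MB)
74 MB → memory block 5 (remaining 51 MB)
Final memory blocks: [384,96] [349,135] [344,131] [314,131] [304,83,74] [298] [292] [286] [263].

9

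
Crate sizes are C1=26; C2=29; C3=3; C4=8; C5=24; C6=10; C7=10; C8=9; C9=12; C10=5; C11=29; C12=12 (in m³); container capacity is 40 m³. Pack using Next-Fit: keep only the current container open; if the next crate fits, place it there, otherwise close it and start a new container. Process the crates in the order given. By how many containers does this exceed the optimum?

Next-Fit: [26] [29,3,8] [24,10] [10,9,12,5] [29] [12] → 6 containers.
Total size 177 m³; any packing needs at least ⌈177/40⌉ = 5 containers.
An optimal packing achieves that bound: [29,10] [29,10] [26,12] [24,12,3] [9,8,5] → 5 containers.
Excess: 6 − 5 = 1.

1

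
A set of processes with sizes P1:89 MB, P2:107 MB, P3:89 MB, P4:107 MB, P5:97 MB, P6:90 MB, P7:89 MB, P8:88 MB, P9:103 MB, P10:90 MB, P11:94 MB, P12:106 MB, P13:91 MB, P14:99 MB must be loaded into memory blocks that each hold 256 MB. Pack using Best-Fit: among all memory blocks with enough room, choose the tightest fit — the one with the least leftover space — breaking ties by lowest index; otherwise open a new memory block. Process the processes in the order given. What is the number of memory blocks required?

7 memory blocks

P1 (89 MB) → memory block 1 (remaining 167 MB)
P2 (107 MB) → memory block 1 (remaining 60 MB)
P3 (89 MB) → memory block 2 (remaining 167 MB)
P4 (107 MB) → memory block 2 (remaining 60 MB)
P5 (97 MB) → memory block 3 (remaining 159 MB)
P6 (90 MB) → memory block 3 (remaining 69 MB)
P7 (89 MB) → memory block 4 (remaining 167 MB)
P8 (88 MB) → memory block 4 (remaining 79 MB)
P9 (103 MB) → memory block 5 (remaining 153 MB)
P10 (90 MB) → memory block 5 (remaining 63 MB)
P11 (94 MB) → memory block 6 (remaining 162 MB)
P12 (106 MB) → memory block 6 (remaining 56 MB)
P13 (91 MB) → memory block 7 (remaining 165 MB)
P14 (99 MB) → memory block 7 (remaining 66 MB)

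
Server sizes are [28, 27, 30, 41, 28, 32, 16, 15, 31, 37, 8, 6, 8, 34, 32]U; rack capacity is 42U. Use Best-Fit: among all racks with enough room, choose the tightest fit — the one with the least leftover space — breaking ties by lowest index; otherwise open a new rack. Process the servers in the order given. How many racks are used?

11 racks

rack 1: place 28U, 14U left
rack 2: place 27U, 15U left
rack 3: place 30U, 12U left
rack 4: place 41U, 1U left
rack 5: place 28U, 14U left
rack 6: place 32U, 10U left
rack 7: place 16U, 26U left
rack 2: place 15U, 0U left
rack 8: place 31U, 11U left
rack 9: place 37U, 5U left
rack 6: place 8U, 2U left
rack 8: place 6U, 5U left
rack 3: place 8U, 4U left
rack 10: place 34U, 8U left
rack 11: place 32U, 10U left
Final racks: [28] [27,15] [30,8] [41] [28] [32,8] [16] [31,6] [37] [34] [32].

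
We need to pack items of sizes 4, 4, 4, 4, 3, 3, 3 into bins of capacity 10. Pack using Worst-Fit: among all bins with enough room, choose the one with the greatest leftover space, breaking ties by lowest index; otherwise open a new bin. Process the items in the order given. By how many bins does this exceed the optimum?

Worst-Fit: [4,4] [4,4] [3,3,3] → 3 bins.
Total size 25; any packing needs at least ⌈25/10⌉ = 3 bins.
So 3 is already optimal.

0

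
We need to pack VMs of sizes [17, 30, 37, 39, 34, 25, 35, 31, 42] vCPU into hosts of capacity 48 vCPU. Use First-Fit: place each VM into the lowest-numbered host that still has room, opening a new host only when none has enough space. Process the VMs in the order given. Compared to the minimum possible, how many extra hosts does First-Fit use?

First-Fit: [17,30] [37] [39] [34] [25] [35] [31] [42] → 8 hosts.
8 VMs exceed 24 vCPU (half the capacity), and no two of those can share a host, so at least 8 hosts are needed.
So 8 is already optimal.

0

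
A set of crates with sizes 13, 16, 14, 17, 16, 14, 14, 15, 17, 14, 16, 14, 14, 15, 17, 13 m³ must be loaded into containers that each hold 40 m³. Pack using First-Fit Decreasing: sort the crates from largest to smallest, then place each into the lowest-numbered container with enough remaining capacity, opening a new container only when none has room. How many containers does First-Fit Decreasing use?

8

Sorted descending: 17, 17, 17, 16, 16, 16, 15, 15, 14, 14, 14, 14, 14, 14, 13, 13.
container 1: place 17 m³, 23 m³ left
container 1: place 17 m³, 6 m³ left
container 2: place 17 m³, 23 m³ left
container 2: place 16 m³, 7 m³ left
container 3: place 16 m³, 24 m³ left
container 3: place 16 m³, 8 m³ left
container 4: place 15 m³, 25 m³ left
container 4: place 15 m³, 10 m³ left
container 5: place 14 m³, 26 m³ left
container 5: place 14 m³, 12 m³ left
container 6: place 14 m³, 26 m³ left
container 6: place 14 m³, 12 m³ left
container 7: place 14 m³, 26 m³ left
container 7: place 14 m³, 12 m³ left
container 8: place 13 m³, 27 m³ left
container 8: place 13 m³, 14 m³ left
Final containers: [17,17] [17,16] [16,16] [15,15] [14,14] [14,14] [14,14] [13,13].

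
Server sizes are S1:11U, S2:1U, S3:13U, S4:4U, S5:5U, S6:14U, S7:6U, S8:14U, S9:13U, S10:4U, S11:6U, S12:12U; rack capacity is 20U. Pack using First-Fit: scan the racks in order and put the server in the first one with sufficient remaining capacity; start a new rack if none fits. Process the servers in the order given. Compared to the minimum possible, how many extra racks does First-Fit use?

0

First-Fit: [11,1,4,4] [13,5] [14,6] [14,6] [13] [12] → 6 racks.
Total size 103U; any packing needs at least ⌈103/20⌉ = 6 racks.
So 6 is already optimal.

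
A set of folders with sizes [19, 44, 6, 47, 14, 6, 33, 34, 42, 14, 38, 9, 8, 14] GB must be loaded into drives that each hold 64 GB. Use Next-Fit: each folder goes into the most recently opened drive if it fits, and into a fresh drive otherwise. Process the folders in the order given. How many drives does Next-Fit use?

7

drive 1: place 19 GB, 45 GB left
drive 1: place 44 GB, 1 GB left
drive 2: place 6 GB, 58 GB left
drive 2: place 47 GB, 11 GB left
drive 3: place 14 GB, 50 GB left
drive 3: place 6 GB, 44 GB left
drive 3: place 33 GB, 11 GB left
drive 4: place 34 GB, 30 GB left
drive 5: place 42 GB, 22 GB left
drive 5: place 14 GB, 8 GB left
drive 6: place 38 GB, 26 GB left
drive 6: place 9 GB, 17 GB left
drive 6: place 8 GB, 9 GB left
drive 7: place 14 GB, 50 GB left
Final drives: [19,44] [6,47] [14,6,33] [34] [42,14] [38,9,8] [14].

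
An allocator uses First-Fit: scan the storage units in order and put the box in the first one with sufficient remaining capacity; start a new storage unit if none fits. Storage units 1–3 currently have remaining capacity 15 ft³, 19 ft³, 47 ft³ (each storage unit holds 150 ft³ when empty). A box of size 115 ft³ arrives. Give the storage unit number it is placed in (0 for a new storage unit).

No storage unit has ≥ 115 ft³ free, so a new storage unit is opened.

0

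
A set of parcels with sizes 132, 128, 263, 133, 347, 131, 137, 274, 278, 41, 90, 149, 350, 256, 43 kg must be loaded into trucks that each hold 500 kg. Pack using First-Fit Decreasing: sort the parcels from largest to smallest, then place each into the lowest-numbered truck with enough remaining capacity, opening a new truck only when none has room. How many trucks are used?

Sorted descending: 350, 347, 278, 274, 263, 256, 149, 137, 133, 132, 131, 128, 90, 43, 41.
Put 350 kg in truck 1; 150 kg remain.
Put 347 kg in truck 2; 153 kg remain.
Put 278 kg in truck 3; 222 kg remain.
Put 274 kg in truck 4; 226 kg remain.
Put 263 kg in truck 5; 237 kg remain.
Put 256 kg in truck 6; 244 kg remain.
Put 149 kg in truck 1; 1 kg remain.
Put 137 kg in truck 2; 16 kg remain.
Put 133 kg in truck 3; 89 kg remain.
Put 132 kg in truck 4; 94 kg remain.
Put 131 kg in truck 5; 106 kg remain.
Put 128 kg in truck 6; 116 kg remain.
Put 90 kg in truck 4; 4 kg remain.
Put 43 kg in truck 3; 46 kg remain.
Put 41 kg in truck 3; 5 kg remain.

6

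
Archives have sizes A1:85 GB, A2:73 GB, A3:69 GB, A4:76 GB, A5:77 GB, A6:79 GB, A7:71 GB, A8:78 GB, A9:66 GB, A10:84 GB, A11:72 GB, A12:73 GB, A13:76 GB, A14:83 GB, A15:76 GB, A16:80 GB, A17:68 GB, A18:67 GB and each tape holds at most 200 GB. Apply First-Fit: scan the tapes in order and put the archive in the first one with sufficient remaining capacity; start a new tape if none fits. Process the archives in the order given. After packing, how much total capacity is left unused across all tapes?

447

A1 (85 GB) → tape 1 (remaining 115 GB)
A2 (73 GB) → tape 1 (remaining 42 GB)
A3 (69 GB) → tape 2 (remaining 131 GB)
A4 (76 GB) → tape 2 (remaining 55 GB)
A5 (77 GB) → tape 3 (remaining 123 GB)
A6 (79 GB) → tape 3 (remaining 44 GB)
A7 (71 GB) → tape 4 (remaining 129 GB)
A8 (78 GB) → tape 4 (remaining 51 GB)
A9 (66 GB) → tape 5 (remaining 134 GB)
A10 (84 GB) → tape 5 (remaining 50 GB)
A11 (72 GB) → tape 6 (remaining 128 GB)
A12 (73 GB) → tape 6 (remaining 55 GB)
A13 (76 GB) → tape 7 (remaining 124 GB)
A14 (83 GB) → tape 7 (remaining 41 GB)
A15 (76 GB) → tape 8 (remaining 124 GB)
A16 (80 GB) → tape 8 (remaining 44 GB)
A17 (68 GB) → tape 9 (remaining 132 GB)
A18 (67 GB) → tape 9 (remaining 65 GB)
9 tapes × 200 GB = 1800 GB; used 1353 GB; unused 447 GB.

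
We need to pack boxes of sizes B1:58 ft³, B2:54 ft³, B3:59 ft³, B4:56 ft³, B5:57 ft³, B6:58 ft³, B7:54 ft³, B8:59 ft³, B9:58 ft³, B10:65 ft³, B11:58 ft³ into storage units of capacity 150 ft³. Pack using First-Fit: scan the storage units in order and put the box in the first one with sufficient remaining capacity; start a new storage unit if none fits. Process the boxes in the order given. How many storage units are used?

Put B1 (58 ft³) in storage unit 1; 92 ft³ remain.
Put B2 (54 ft³) in storage unit 1; 38 ft³ remain.
Put B3 (59 ft³) in storage unit 2; 91 ft³ remain.
Put B4 (56 ft³) in storage unit 2; 35 ft³ remain.
Put B5 (57 ft³) in storage unit 3; 93 ft³ remain.
Put B6 (58 ft³) in storage unit 3; 35 ft³ remain.
Put B7 (54 ft³) in storage unit 4; 96 ft³ remain.
Put B8 (59 ft³) in storage unit 4; 37 ft³ remain.
Put B9 (58 ft³) in storage unit 5; 92 ft³ remain.
Put B10 (65 ft³) in storage unit 5; 27 ft³ remain.
Put B11 (58 ft³) in storage unit 6; 92 ft³ remain.
Final storage units: [58,54] [59,56] [57,58] [54,59] [58,65] [58].

6 storage units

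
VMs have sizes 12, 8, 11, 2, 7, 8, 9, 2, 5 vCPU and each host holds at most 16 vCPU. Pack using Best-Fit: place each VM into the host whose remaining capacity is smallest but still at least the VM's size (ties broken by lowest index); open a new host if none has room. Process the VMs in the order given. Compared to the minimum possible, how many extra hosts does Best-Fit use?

Best-Fit: [12,2,2] [8,7] [11,5] [8] [9] → 5 hosts.
Total size 64 vCPU; any packing needs at least ⌈64/16⌉ = 4 hosts.
An optimal packing achieves that bound: [12,2,2] [11,5] [9,7] [8,8] → 4 hosts.
Excess: 5 − 4 = 1.

1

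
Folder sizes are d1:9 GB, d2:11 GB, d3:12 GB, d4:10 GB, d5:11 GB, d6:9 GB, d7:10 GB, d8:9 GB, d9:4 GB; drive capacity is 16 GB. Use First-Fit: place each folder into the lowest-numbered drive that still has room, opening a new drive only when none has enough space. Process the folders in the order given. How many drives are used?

d1 (9 GB) → drive 1 (remaining 7 GB)
d2 (11 GB) → drive 2 (remaining 5 GB)
d3 (12 GB) → drive 3 (remaining 4 GB)
d4 (10 GB) → drive 4 (remaining 6 GB)
d5 (11 GB) → drive 5 (remaining 5 GB)
d6 (9 GB) → drive 6 (remaining 7 GB)
d7 (10 GB) → drive 7 (remaining 6 GB)
d8 (9 GB) → drive 8 (remaining 7 GB)
d9 (4 GB) → drive 1 (remaining 3 GB)
Final drives: [9,4] [11] [12] [10] [11] [9] [10] [9].

8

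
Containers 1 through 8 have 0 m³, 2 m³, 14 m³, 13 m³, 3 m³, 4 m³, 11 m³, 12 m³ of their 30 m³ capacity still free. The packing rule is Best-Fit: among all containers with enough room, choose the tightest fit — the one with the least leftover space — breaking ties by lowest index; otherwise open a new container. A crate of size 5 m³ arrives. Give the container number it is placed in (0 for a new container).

Containers with room: container 3 (14 m³), container 4 (13 m³), container 7 (11 m³), container 8 (12 m³).
Tightest fit is container 7 with 11 m³ free.

7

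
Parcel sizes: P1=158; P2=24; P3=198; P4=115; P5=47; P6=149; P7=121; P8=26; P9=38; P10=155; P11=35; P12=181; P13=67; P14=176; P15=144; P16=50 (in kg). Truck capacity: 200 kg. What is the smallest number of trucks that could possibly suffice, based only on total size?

Total size = 158 + 24 + 198 + 115 + 47 + 149 + 121 + 26 + 38 + 155 + 35 + 181 + 67 + 176 + 144 + 50 = 1684 kg.
⌈1684 / 200⌉ = 9.

9 trucks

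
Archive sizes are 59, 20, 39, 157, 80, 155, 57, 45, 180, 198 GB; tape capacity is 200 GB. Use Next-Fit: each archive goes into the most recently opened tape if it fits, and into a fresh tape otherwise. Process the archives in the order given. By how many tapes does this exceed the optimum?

Next-Fit: [59,20,39] [157] [80] [155] [57,45] [180] [198] → 7 tapes.
Total size 990 GB; any packing needs at least ⌈990/200⌉ = 5 tapes.
An optimal packing achieves that bound: [198] [180,20] [157,39] [155,45] [80,59,57] → 5 tapes.
Excess: 7 − 5 = 2.

2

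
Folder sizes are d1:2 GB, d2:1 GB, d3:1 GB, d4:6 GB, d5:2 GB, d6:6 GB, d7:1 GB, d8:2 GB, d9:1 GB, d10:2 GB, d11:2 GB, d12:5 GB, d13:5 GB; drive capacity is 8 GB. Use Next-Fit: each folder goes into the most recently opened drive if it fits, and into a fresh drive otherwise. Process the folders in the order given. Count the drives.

drive 1: place d1 (2 GB), 6 GB left
drive 1: place d2 (1 GB), 5 GB left
drive 1: place d3 (1 GB), 4 GB left
drive 2: place d4 (6 GB), 2 GB left
drive 2: place d5 (2 GB), 0 GB left
drive 3: place d6 (6 GB), 2 GB left
drive 3: place d7 (1 GB), 1 GB left
drive 4: place d8 (2 GB), 6 GB left
drive 4: place d9 (1 GB), 5 GB left
drive 4: place d10 (2 GB), 3 GB left
drive 4: place d11 (2 GB), 1 GB left
drive 5: place d12 (5 GB), 3 GB left
drive 6: place d13 (5 GB), 3 GB left
Final drives: [2,1,1] [6,2] [6,1] [2,1,2,2] [5] [5].

6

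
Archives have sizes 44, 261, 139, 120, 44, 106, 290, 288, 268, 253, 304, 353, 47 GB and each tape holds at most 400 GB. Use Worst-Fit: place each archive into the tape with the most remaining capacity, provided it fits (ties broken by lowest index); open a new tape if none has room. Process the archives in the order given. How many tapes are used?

8 tapes

tape 1: place 44 GB, 356 GB left
tape 1: place 261 GB, 95 GB left
tape 2: place 139 GB, 261 GB left
tape 2: place 120 GB, 141 GB left
tape 2: place 44 GB, 97 GB left
tape 3: place 106 GB, 294 GB left
tape 3: place 290 GB, 4 GB left
tape 4: place 288 GB, 112 GB left
tape 5: place 268 GB, 132 GB left
tape 6: place 253 GB, 147 GB left
tape 7: place 304 GB, 96 GB left
tape 8: place 353 GB, 47 GB left
tape 6: place 47 GB, 100 GB left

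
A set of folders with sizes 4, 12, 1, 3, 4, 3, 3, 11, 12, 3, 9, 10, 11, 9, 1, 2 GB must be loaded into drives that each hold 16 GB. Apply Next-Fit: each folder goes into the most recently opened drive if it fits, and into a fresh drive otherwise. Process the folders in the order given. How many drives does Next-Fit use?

8 drives

drive 1: place 4 GB, 12 GB left
drive 1: place 12 GB, 0 GB left
drive 2: place 1 GB, 15 GB left
drive 2: place 3 GB, 12 GB left
drive 2: place 4 GB, 8 GB left
drive 2: place 3 GB, 5 GB left
drive 2: place 3 GB, 2 GB left
drive 3: place 11 GB, 5 GB left
drive 4: place 12 GB, 4 GB left
drive 4: place 3 GB, 1 GB left
drive 5: place 9 GB, 7 GB left
drive 6: place 10 GB, 6 GB left
drive 7: place 11 GB, 5 GB left
drive 8: place 9 GB, 7 GB left
drive 8: place 1 GB, 6 GB left
drive 8: place 2 GB, 4 GB left
Final drives: [4,12] [1,3,4,3,3] [11] [12,3] [9] [10] [11] [9,1,2].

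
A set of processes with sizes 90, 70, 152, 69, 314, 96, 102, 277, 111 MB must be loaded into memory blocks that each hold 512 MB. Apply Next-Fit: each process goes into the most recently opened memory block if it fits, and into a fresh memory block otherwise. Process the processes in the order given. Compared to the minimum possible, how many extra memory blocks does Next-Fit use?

Next-Fit: [90,70,152,69] [314,96,102] [277,111] → 3 memory blocks.
Total size 1281 MB; any packing needs at least ⌈1281/512⌉ = 3 memory blocks.
So 3 is already optimal.

0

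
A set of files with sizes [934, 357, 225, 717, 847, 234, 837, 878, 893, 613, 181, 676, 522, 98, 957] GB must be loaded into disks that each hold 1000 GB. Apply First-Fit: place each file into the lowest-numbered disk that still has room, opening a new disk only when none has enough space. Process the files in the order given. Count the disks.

11 disks

934 GB → disk 1 (remaining 66 GB)
357 GB → disk 2 (remaining 643 GB)
225 GB → disk 2 (remaining 418 GB)
717 GB → disk 3 (remaining 283 GB)
847 GB → disk 4 (remaining 153 GB)
234 GB → disk 2 (remaining 184 GB)
837 GB → disk 5 (remaining 163 GB)
878 GB → disk 6 (remaining 122 GB)
893 GB → disk 7 (remaining 107 GB)
613 GB → disk 8 (remaining 387 GB)
181 GB → disk 2 (remaining 3 GB)
676 GB → disk 9 (remaining 324 GB)
522 GB → disk 10 (remaining 478 GB)
98 GB → disk 3 (remaining 185 GB)
957 GB → disk 11 (remaining 43 GB)
Final disks: [934] [357,225,234,181] [717,98] [847] [837] [878] [893] [613] [676] [522] [957].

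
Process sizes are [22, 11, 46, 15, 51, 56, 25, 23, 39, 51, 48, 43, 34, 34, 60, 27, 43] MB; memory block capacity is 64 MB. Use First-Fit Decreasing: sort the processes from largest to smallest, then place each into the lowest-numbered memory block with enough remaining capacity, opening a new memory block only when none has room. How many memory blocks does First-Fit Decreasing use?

Sorted descending: 60, 56, 51, 51, 48, 46, 43, 43, 39, 34, 34, 27, 25, 23, 22, 15, 11.
Put 60 MB in memory block 1; 4 MB remain.
Put 56 MB in memory block 2; 8 MB remain.
Put 51 MB in memory block 3; 13 MB remain.
Put 51 MB in memory block 4; 13 MB remain.
Put 48 MB in memory block 5; 16 MB remain.
Put 46 MB in memory block 6; 18 MB remain.
Put 43 MB in memory block 7; 21 MB remain.
Put 43 MB in memory block 8; 21 MB remain.
Put 39 MB in memory block 9; 25 MB remain.
Put 34 MB in memory block 10; 30 MB remain.
Put 34 MB in memory block 11; 30 MB remain.
Put 27 MB in memory block 10; 3 MB remain.
Put 25 MB in memory block 9; 0 MB remain.
Put 23 MB in memory block 11; 7 MB remain.
Put 22 MB in memory block 12; 42 MB remain.
Put 15 MB in memory block 5; 1 MB remain.
Put 11 MB in memory block 3; 2 MB remain.
Final memory blocks: [60] [56] [51,11] [51] [48,15] [46] [43] [43] [39,25] [34,27] [34,23] [22].

12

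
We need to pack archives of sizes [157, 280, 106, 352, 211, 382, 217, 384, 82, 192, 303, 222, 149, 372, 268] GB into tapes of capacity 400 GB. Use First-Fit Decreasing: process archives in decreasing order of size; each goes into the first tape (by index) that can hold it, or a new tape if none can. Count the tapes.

11

Sorted descending: 384, 382, 372, 352, 303, 280, 268, 222, 217, 211, 192, 157, 149, 106, 82.
384 GB → tape 1 (remaining 16 GB)
382 GB → tape 2 (remaining 18 GB)
372 GB → tape 3 (remaining 28 GB)
352 GB → tape 4 (remaining 48 GB)
303 GB → tape 5 (remaining 97 GB)
280 GB → tape 6 (remaining 120 GB)
268 GB → tape 7 (remaining 132 GB)
222 GB → tape 8 (remaining 178 GB)
217 GB → tape 9 (remaining 183 GB)
211 GB → tape 10 (remaining 189 GB)
192 GB → tape 11 (remaining 208 GB)
157 GB → tape 8 (remaining 21 GB)
149 GB → tape 9 (remaining 34 GB)
106 GB → tape 6 (remaining 14 GB)
82 GB → tape 5 (remaining 15 GB)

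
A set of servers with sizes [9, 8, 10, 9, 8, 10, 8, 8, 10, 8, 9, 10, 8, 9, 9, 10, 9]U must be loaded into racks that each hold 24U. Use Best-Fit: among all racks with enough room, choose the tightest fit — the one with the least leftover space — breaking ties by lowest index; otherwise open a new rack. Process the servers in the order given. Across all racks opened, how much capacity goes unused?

9U → rack 1 (remaining 15U)
8U → rack 1 (remaining 7U)
10U → rack 2 (remaining 14U)
9U → rack 2 (remaining 5U)
8U → rack 3 (remaining 16U)
10U → rack 3 (remaining 6U)
8U → rack 4 (remaining 16U)
8U → rack 4 (remaining 8U)
10U → rack 5 (remaining 14U)
8U → rack 4 (remaining 0U)
9U → rack 5 (remaining 5U)
10U → rack 6 (remaining 14U)
8U → rack 6 (remaining 6U)
9U → rack 7 (remaining 15U)
9U → rack 7 (remaining 6U)
10U → rack 8 (remaining 14U)
9U → rack 8 (remaining 5U)
8 racks × 24U = 192U; used 152U; unused 40U.

40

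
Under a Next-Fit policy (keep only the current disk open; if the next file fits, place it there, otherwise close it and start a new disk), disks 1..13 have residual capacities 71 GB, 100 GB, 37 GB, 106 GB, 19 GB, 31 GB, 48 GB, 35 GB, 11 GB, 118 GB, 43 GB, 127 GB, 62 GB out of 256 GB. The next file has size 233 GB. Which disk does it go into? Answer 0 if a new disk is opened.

0

Next-Fit only looks at disk 13, which has 62 GB free.
233 GB does not fit, so a new disk is opened.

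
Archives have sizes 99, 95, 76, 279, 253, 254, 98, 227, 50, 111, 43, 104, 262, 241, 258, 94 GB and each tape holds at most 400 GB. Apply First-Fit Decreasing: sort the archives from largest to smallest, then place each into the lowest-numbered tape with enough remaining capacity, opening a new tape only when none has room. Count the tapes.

7 tapes

Sorted descending: 279, 262, 258, 254, 253, 241, 227, 111, 104, 99, 98, 95, 94, 76, 50, 43.
tape 1: place 279 GB, 121 GB left
tape 2: place 262 GB, 138 GB left
tape 3: place 258 GB, 142 GB left
tape 4: place 254 GB, 146 GB left
tape 5: place 253 GB, 147 GB left
tape 6: place 241 GB, 159 GB left
tape 7: place 227 GB, 173 GB left
tape 1: place 111 GB, 10 GB left
tape 2: place 104 GB, 34 GB left
tape 3: place 99 GB, 43 GB left
tape 4: place 98 GB, 48 GB left
tape 5: place 95 GB, 52 GB left
tape 6: place 94 GB, 65 GB left
tape 7: place 76 GB, 97 GB left
tape 5: place 50 GB, 2 GB left
tape 3: place 43 GB, 0 GB left
Final tapes: [279,111] [262,104] [258,99,43] [254,98] [253,95,50] [241,94] [227,76].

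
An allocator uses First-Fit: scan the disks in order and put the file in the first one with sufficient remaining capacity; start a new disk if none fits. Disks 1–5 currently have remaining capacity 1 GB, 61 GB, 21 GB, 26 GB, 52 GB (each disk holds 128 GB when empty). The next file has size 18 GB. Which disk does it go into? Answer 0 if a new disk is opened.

Disks with room: disk 2 (61 GB), disk 3 (21 GB), disk 4 (26 GB), disk 5 (52 GB).
The first with room is disk 2.

2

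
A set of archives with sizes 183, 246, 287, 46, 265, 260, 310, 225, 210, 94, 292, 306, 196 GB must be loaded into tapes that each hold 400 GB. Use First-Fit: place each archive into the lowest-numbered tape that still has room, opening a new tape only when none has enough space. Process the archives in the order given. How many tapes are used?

183 GB → tape 1 (remaining 217 GB)
246 GB → tape 2 (remaining 154 GB)
287 GB → tape 3 (remaining 113 GB)
46 GB → tape 1 (remaining 171 GB)
265 GB → tape 4 (remaining 135 GB)
260 GB → tape 5 (remaining 140 GB)
310 GB → tape 6 (remaining 90 GB)
225 GB → tape 7 (remaining 175 GB)
210 GB → tape 8 (remaining 190 GB)
94 GB → tape 1 (remaining 77 GB)
292 GB → tape 9 (remaining 108 GB)
306 GB → tape 10 (remaining 94 GB)
196 GB → tape 11 (remaining 204 GB)
Final tapes: [183,46,94] [246] [287] [265] [260] [310] [225] [210] [292] [306] [196].

11 tapes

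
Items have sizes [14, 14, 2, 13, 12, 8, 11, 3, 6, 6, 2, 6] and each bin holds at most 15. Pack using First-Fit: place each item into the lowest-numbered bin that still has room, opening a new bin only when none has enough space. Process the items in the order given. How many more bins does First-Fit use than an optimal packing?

First-Fit: [14] [14] [2,13] [12,3] [8,6] [11,2] [6,6] → 7 bins.
Total size 97; any packing needs at least ⌈97/15⌉ = 7 bins.
So 7 is already optimal.

0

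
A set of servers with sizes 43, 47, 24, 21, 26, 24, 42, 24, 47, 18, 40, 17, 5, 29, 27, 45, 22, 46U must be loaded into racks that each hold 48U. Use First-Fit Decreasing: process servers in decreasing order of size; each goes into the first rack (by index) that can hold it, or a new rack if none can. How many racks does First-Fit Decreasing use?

12

Sorted descending: 47, 47, 46, 45, 43, 42, 40, 29, 27, 26, 24, 24, 24, 22, 21, 18, 17, 5.
47U → rack 1 (remaining 1U)
47U → rack 2 (remaining 1U)
46U → rack 3 (remaining 2U)
45U → rack 4 (remaining 3U)
43U → rack 5 (remaining 5U)
42U → rack 6 (remaining 6U)
40U → rack 7 (remaining 8U)
29U → rack 8 (remaining 19U)
27U → rack 9 (remaining 21U)
26U → rack 10 (remaining 22U)
24U → rack 11 (remaining 24U)
24U → rack 11 (remaining 0U)
24U → rack 12 (remaining 24U)
22U → rack 10 (remaining 0U)
21U → rack 9 (remaining 0U)
18U → rack 8 (remaining 1U)
17U → rack 12 (remaining 7U)
5U → rack 5 (remaining 0U)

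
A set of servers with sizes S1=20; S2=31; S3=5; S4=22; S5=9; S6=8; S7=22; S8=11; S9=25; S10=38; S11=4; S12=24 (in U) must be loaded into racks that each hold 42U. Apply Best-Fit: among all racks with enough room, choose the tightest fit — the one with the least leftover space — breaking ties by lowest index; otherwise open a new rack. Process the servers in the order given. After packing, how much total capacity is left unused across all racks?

33

Put S1 (20U) in rack 1; 22U remain.
Put S2 (31U) in rack 2; 11U remain.
Put S3 (5U) in rack 2; 6U remain.
Put S4 (22U) in rack 1; 0U remain.
Put S5 (9U) in rack 3; 33U remain.
Put S6 (8U) in rack 3; 25U remain.
Put S7 (22U) in rack 3; 3U remain.
Put S8 (11U) in rack 4; 31U remain.
Put S9 (25U) in rack 4; 6U remain.
Put S10 (38U) in rack 5; 4U remain.
Put S11 (4U) in rack 5; 0U remain.
Put S12 (24U) in rack 6; 18U remain.
6 racks × 42U = 252U; used 219U; unused 33U.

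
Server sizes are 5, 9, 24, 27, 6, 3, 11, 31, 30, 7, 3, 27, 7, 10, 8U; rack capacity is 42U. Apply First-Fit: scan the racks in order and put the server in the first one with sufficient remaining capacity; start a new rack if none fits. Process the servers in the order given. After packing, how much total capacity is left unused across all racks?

44

5U → rack 1 (remaining 37U)
9U → rack 1 (remaining 28U)
24U → rack 1 (remaining 4U)
27U → rack 2 (remaining 15U)
6U → rack 2 (remaining 9U)
3U → rack 1 (remaining 1U)
11U → rack 3 (remaining 31U)
31U → rack 3 (remaining 0U)
30U → rack 4 (remaining 12U)
7U → rack 2 (remaining 2U)
3U → rack 4 (remaining 9U)
27U → rack 5 (remaining 15U)
7U → rack 4 (remaining 2U)
10U → rack 5 (remaining 5U)
8U → rack 6 (remaining 34U)
6 racks × 42U = 252U; used 208U; unused 44U.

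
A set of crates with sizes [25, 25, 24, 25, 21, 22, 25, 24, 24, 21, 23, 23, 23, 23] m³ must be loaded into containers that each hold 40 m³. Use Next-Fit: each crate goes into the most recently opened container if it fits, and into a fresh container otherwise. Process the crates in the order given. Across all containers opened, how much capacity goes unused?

container 1: place 25 m³, 15 m³ left
container 2: place 25 m³, 15 m³ left
container 3: place 24 m³, 16 m³ left
container 4: place 25 m³, 15 m³ left
container 5: place 21 m³, 19 m³ left
container 6: place 22 m³, 18 m³ left
container 7: place 25 m³, 15 m³ left
container 8: place 24 m³, 16 m³ left
container 9: place 24 m³, 16 m³ left
container 10: place 21 m³, 19 m³ left
container 11: place 23 m³, 17 m³ left
container 12: place 23 m³, 17 m³ left
container 13: place 23 m³, 17 m³ left
container 14: place 23 m³, 17 m³ left
14 containers × 40 m³ = 560 m³; used 328 m³; unused 232 m³.

232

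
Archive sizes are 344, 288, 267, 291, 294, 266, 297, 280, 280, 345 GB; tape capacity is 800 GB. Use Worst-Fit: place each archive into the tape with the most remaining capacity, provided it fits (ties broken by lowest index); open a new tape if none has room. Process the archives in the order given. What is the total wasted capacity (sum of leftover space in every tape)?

344 GB → tape 1 (remaining 456 GB)
288 GB → tape 1 (remaining 168 GB)
267 GB → tape 2 (remaining 533 GB)
291 GB → tape 2 (remaining 242 GB)
294 GB → tape 3 (remaining 506 GB)
266 GB → tape 3 (remaining 240 GB)
297 GB → tape 4 (remaining 503 GB)
280 GB → tape 4 (remaining 223 GB)
280 GB → tape 5 (remaining 520 GB)
345 GB → tape 5 (remaining 175 GB)
5 tapes × 800 GB = 4000 GB; used 2952 GB; unused 1048 GB.

1048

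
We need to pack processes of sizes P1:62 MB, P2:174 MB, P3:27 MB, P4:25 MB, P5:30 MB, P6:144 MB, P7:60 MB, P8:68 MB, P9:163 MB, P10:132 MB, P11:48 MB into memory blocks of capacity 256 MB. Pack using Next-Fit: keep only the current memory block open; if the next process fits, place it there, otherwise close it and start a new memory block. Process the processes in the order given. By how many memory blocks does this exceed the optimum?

Next-Fit: [62,174] [27,25,30,144] [60,68] [163] [132,48] → 5 memory blocks.
Total size 933 MB; any packing needs at least ⌈933/256⌉ = 4 memory blocks.
An optimal packing achieves that bound: [174,68] [163,62,30] [144,60,48] [132,27,25] → 4 memory blocks.
Excess: 5 − 4 = 1.

1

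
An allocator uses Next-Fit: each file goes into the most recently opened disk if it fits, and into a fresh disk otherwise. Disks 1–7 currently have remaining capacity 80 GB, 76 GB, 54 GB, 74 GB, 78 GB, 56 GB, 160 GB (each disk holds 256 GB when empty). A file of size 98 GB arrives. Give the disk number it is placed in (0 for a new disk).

7

Next-Fit only looks at disk 7, which has 160 GB free.
98 GB fits there.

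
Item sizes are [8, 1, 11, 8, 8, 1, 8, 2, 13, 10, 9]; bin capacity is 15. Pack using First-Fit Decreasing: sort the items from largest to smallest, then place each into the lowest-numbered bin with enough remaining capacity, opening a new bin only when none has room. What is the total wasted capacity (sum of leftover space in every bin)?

Sorted descending: 13, 11, 10, 9, 8, 8, 8, 8, 2, 1, 1.
Put 13 in bin 1; 2 remain.
Put 11 in bin 2; 4 remain.
Put 10 in bin 3; 5 remain.
Put 9 in bin 4; 6 remain.
Put 8 in bin 5; 7 remain.
Put 8 in bin 6; 7 remain.
Put 8 in bin 7; 7 remain.
Put 8 in bin 8; 7 remain.
Put 2 in bin 1; 0 remain.
Put 1 in bin 2; 3 remain.
Put 1 in bin 2; 2 remain.
8 bins × 15 = 120; used 79; unused 41.

41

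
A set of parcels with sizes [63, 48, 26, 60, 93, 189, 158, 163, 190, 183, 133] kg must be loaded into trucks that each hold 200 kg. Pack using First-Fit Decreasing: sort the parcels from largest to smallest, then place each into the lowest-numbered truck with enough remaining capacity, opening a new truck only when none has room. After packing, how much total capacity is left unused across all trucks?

Sorted descending: 190, 189, 183, 163, 158, 133, 93, 63, 60, 48, 26.
truck 1: place 190 kg, 10 kg left
truck 2: place 189 kg, 11 kg left
truck 3: place 183 kg, 17 kg left
truck 4: place 163 kg, 37 kg left
truck 5: place 158 kg, 42 kg left
truck 6: place 133 kg, 67 kg left
truck 7: place 93 kg, 107 kg left
truck 6: place 63 kg, 4 kg left
truck 7: place 60 kg, 47 kg left
truck 8: place 48 kg, 152 kg left
truck 4: place 26 kg, 11 kg left
8 trucks × 200 kg = 1600 kg; used 1306 kg; unused 294 kg.

294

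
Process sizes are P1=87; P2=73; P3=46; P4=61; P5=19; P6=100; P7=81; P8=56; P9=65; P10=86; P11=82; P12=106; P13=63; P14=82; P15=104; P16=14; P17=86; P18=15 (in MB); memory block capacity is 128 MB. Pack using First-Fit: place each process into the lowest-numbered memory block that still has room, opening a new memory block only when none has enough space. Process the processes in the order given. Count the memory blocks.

12

P1 (87 MB) → memory block 1 (remaining 41 MB)
P2 (73 MB) → memory block 2 (remaining 55 MB)
P3 (46 MB) → memory block 2 (remaining 9 MB)
P4 (61 MB) → memory block 3 (remaining 67 MB)
P5 (19 MB) → memory block 1 (remaining 22 MB)
P6 (100 MB) → memory block 4 (remaining 28 MB)
P7 (81 MB) → memory block 5 (remaining 47 MB)
P8 (56 MB) → memory block 3 (remaining 11 MB)
P9 (65 MB) → memory block 6 (remaining 63 MB)
P10 (86 MB) → memory block 7 (remaining 42 MB)
P11 (82 MB) → memory block 8 (remaining 46 MB)
P12 (106 MB) → memory block 9 (remaining 22 MB)
P13 (63 MB) → memory block 6 (remaining 0 MB)
P14 (82 MB) → memory block 10 (remaining 46 MB)
P15 (104 MB) → memory block 11 (remaining 24 MB)
P16 (14 MB) → memory block 1 (remaining 8 MB)
P17 (86 MB) → memory block 12 (remaining 42 MB)
P18 (15 MB) → memory block 4 (remaining 13 MB)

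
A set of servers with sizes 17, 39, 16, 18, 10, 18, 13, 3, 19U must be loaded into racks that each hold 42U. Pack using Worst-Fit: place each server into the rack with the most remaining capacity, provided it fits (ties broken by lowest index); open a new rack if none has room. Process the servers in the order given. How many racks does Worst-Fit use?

rack 1: place 17U, 25U left
rack 2: place 39U, 3U left
rack 1: place 16U, 9U left
rack 3: place 18U, 24U left
rack 3: place 10U, 14U left
rack 4: place 18U, 24U left
rack 4: place 13U, 11U left
rack 3: place 3U, 11U left
rack 5: place 19U, 23U left
Final racks: [17,16] [39] [18,10,3] [18,13] [19].

5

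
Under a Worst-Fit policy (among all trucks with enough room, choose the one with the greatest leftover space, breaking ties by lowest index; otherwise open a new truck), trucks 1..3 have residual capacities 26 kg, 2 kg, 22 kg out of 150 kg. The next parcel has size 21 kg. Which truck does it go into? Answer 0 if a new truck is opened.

1

Trucks with room: truck 1 (26 kg), truck 3 (22 kg).
Most room is truck 1 with 26 kg free.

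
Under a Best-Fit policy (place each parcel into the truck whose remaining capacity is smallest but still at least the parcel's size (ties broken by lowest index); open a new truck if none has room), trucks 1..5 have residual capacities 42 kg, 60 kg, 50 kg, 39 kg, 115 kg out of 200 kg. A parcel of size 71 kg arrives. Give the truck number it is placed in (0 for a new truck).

Trucks with room: truck 5 (115 kg).
Tightest fit is truck 5 with 115 kg free.

5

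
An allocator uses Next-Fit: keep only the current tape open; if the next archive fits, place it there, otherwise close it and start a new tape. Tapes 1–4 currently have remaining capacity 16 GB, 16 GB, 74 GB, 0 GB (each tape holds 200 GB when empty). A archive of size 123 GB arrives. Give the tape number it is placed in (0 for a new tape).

Next-Fit only looks at tape 4, which has 0 GB free.
123 GB does not fit, so a new tape is opened.

0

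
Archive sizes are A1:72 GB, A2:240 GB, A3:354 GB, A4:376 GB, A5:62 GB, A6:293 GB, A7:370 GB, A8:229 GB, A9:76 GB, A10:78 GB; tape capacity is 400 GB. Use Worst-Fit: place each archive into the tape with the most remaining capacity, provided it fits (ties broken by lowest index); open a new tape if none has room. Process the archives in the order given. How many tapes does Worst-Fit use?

6 tapes

tape 1: place A1 (72 GB), 328 GB left
tape 1: place A2 (240 GB), 88 GB left
tape 2: place A3 (354 GB), 46 GB left
tape 3: place A4 (376 GB), 24 GB left
tape 1: place A5 (62 GB), 26 GB left
tape 4: place A6 (293 GB), 107 GB left
tape 5: place A7 (370 GB), 30 GB left
tape 6: place A8 (229 GB), 171 GB left
tape 6: place A9 (76 GB), 95 GB left
tape 4: place A10 (78 GB), 29 GB left
Final tapes: [72,240,62] [354] [376] [293,78] [370] [229,76].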